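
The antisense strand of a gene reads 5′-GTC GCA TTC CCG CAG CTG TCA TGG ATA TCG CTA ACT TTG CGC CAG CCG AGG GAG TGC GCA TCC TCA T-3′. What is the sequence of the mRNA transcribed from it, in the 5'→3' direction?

5'-AUGAGGAUGCGCACUCCCUCGGCUGGCGCAAAGUUAGCGAUAUCCAUGACAGCUGCGGGAAUGCGAC-3'

RNA polymerase reads the template 3'→5' and synthesizes mRNA 5'→3' by base-pairing (A→U, T→A, G↔C). The complement of the template is CAGCGTAAGGGCGTCGACAGTACCTATAGCGATTGAAACGCGGTCGGCTCCCTCACGCGTAGGAGTA; antiparallel, so 5'→3' the coding strand is ATGAGGATGCGCACTCCCTCGGCTGGCGCAAAGTTAGCGATATCCATGACAGCTGCGGGAATGCGAC. Replace T with U for the mRNA.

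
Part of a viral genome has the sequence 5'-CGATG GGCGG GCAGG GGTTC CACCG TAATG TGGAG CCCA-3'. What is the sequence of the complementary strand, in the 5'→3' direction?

Pairing A↔T and G↔C gives GCTACCCGCCCGTCCCCAAGGTGGCATTACACCTCGGGT, running 3'→5'. Reverse for the 5'→3' convention.

5'-TGGGCTCCACATTACGGTGGAACCCCTGCCCGCCCATCG-3'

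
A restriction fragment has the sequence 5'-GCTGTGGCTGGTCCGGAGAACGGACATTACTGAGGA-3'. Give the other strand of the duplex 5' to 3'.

5'-TCCTCAGTAATGTCCGTTCTCCGGACCAGCCACAGC-3'

The complement of GCTGTGGCTGGTCCGGAGAACGGACATTACTGAGGA is CGACACCGACCAGGCCTCTTGCCTGTAATGACTCCT (A↔T, G↔C). DNA strands are antiparallel, so the complementary strand runs 3'→5'; reversing gives the 5'→3' form.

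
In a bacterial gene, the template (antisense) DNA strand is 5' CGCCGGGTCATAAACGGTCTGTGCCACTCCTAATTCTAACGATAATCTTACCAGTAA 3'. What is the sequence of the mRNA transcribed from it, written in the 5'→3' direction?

The mRNA has the sequence of the coding strand (reverse complement of the template) with T→U. Reverse complement of CGCCGGGTCATAAACGGTCTGTGCCACTCCTAATTCTAACGATAATCTTACCAGTAA is TTACTGGTAAGATTATCGTTAGAATTAGGAGTGGCACAGACCGTTTATGACCCGGCG; then T→U.

5'-UUACUGGUAAGAUUAUCGUUAGAAUUAGGAGUGGCACAGACCGUUUAUGACCCGGCG-3'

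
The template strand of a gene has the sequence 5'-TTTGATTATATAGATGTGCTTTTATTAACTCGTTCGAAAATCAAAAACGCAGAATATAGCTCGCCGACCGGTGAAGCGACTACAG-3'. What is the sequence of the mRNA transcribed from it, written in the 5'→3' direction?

The mRNA has the sequence of the coding strand (reverse complement of the template) with T→U. Reverse complement of TTTGATTATATAGATGTGCTTTTATTAACTCGTTCGAAAATCAAAAACGCAGAATATAGCTCGCCGACCGGTGAAGCGACTACAG is CTGTAGTCGCTTCACCGGTCGGCGAGCTATATTCTGCGTTTTTGATTTTCGAACGAGTTAATAAAAGCACATCTATATAATCAAA; then T→U.

5'-CUGUAGUCGCUUCACCGGUCGGCGAGCUAUAUUCUGCGUUUUUGAUUUUCGAACGAGUUAAUAAAAGCACAUCUAUAUAAUCAAA-3'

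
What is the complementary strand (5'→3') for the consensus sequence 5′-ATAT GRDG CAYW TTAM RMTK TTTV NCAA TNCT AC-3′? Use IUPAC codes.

Standard pairs A↔T, G↔C; ambiguity codes pair R↔Y, M↔K, W↔W, D↔H, V↔B, N↔N. Complement (TATACYHCGTRWAATKYKAMAAABNGTTANGATG), then reverse for 5'→3'.

5'-GTAGNATTGNBAAAMAKYKTAAWRTGCHYCATAT-3'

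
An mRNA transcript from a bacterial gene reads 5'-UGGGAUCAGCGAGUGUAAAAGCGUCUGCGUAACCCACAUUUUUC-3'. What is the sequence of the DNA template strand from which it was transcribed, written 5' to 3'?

5'-GAAAAATGTGGGTTACGCAGACGCTTTTACACTCGCTGATCCCA-3'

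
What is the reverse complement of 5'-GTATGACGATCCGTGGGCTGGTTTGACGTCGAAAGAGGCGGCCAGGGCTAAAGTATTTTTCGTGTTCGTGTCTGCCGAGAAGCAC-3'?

Reading the sequence 3'→5' and pairing each base (A↔T, G↔C) gives the reverse complement directly.

5'-GTGCTTCTCGGCAGACACGAACACGAAAAATACTTTAGCCCTGGCCGCCTCTTTCGACGTCAAACCAGCCCACGGATCGTCATAC-3'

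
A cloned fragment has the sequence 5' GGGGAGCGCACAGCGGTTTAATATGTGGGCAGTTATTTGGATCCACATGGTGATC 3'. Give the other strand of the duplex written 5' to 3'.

5'-GATCACCATGTGGATCCAAATAACTGCCCACATATTAAACCGCTGTGCGCTCCCC-3'

The complement of GGGGAGCGCACAGCGGTTTAATATGTGGGCAGTTATTTGGATCCACATGGTGATC is CCCCTCGCGTGTCGCCAAATTATACACCCGTCAATAAACCTAGGTGTACCACTAG (A↔T, G↔C). DNA strands are antiparallel, so the complementary strand runs 3'→5'; reversing gives the 5'→3' form.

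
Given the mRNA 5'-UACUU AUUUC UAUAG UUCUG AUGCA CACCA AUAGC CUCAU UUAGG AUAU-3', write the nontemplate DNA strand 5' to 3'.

5'-TACTTATTTCTATAGTTCTGATGCACACCAATAGCCTCATTTAGGATAT-3'

The coding DNA strand has the same 5'→3' sequence as the mRNA with U replaced by T.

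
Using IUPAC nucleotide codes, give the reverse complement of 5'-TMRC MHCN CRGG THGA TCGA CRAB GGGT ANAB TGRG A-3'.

Standard pairs A↔T, G↔C; ambiguity codes pair R↔Y, M↔K, B↔V, H↔D, N↔N. Complement (AKYGKDGNGYCCADCTAGCTGYTVCCCATNTVACYCT), then reverse for 5'→3'.

5'-TCYCAVTNTACCCVTYGTCGATCDACCYGNGDKGYKA-3'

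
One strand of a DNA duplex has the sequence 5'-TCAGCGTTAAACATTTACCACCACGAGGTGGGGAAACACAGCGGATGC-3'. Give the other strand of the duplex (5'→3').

5′-GCATCCGCTGTGTTTCCCCACCTCGTGGTGGTAAATGTTTAACGCTGA-3′

The complement of TCAGCGTTAAACATTTACCACCACGAGGTGGGGAAACACAGCGGATGC is AGTCGCAATTTGTAAATGGTGGTGCTCCACCCCTTTGTGTCGCCTACG (A↔T, G↔C). DNA strands are antiparallel, so the complementary strand runs 3'→5'; reversing gives the 5'→3' form.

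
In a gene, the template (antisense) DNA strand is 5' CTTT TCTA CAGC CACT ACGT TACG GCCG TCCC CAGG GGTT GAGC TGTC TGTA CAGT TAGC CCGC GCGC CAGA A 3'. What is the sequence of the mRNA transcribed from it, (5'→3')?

5'-UUCUGGCGCGCGGGCUAACUGUACAGACAGCUCAACCCCUGGGGACGGCCGUAACGUAGUGGCUGUAGAAAAG-3'

RNA polymerase reads the template 3'→5' and synthesizes mRNA 5'→3' by base-pairing (A→U, T→A, G↔C). The complement of the template is GAAAAGATGTCGGTGATGCAATGCCGGCAGGGGTCCCCAACTCGACAGACATGTCAATCGGGCGCGCGGTCTT; antiparallel, so 5'→3' the coding strand is TTCTGGCGCGCGGGCTAACTGTACAGACAGCTCAACCCCTGGGGACGGCCGTAACGTAGTGGCTGTAGAAAAG. Replace T with U for the mRNA.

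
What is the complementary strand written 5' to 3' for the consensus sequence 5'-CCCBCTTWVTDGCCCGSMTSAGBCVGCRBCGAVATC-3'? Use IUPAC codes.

5'-GATBTCGVYGCBGVCTSAKSCGGGCHABWAAGVGGG-3'

Standard pairs A↔T, G↔C; ambiguity codes pair R↔Y, M↔K, W↔W, S↔S, B↔V, D↔H. Complement (GGGVGAAWBAHCGGGCSKASTCVGBCGYVGCTBTAG), then reverse for 5'→3'.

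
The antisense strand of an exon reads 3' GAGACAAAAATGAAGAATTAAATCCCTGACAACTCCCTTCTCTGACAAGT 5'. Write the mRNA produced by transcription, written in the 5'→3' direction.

Reading the template 3'→5' as shown, RNA polymerase pairs each base (A→U, T→A, G↔C) to build mRNA 5'→3' directly.

5'-CUCUGUUUUUACUUCUUAAUUUAGGGACUGUUGAGGGAAGAGACUGUUCA-3'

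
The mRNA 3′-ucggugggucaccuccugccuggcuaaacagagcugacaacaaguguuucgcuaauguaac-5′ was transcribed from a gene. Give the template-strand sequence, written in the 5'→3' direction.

Written 5'→3' the mRNA is CAAUGUAAUCGCUUUGUGAACAACAGUCGAGACAAAUCGGUCCGUCCUCCACUGGGUGGCU, so the coding DNA strand is CAATGTAATCGCTTTGTGAACAACAGTCGAGACAAATCGGTCCGTCCTCCACTGGGTGGCT. The template is its reverse complement.

5'-AGCCACCCAGTGGAGGACGGACCGATTTGTCTCGACTGTTGTTCACAAAGCGATTACATTG-3'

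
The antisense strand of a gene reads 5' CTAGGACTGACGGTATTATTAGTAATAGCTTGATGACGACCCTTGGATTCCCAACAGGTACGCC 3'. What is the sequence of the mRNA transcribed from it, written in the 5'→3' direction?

5'-GGCGUACCUGUUGGGAAUCCAAGGGUCGUCAUCAAGCUAUUACUAAUAAUACCGUCAGUCCUAG-3'

RNA polymerase reads the template 3'→5' and synthesizes mRNA 5'→3' by base-pairing (A→U, T→A, G↔C). The complement of the template is GATCCTGACTGCCATAATAATCATTATCGAACTACTGCTGGGAACCTAAGGGTTGTCCATGCGG; antiparallel, so 5'→3' the coding strand is GGCGTACCTGTTGGGAATCCAAGGGTCGTCATCAAGCTATTACTAATAATACCGTCAGTCCTAG. Replace T with U for the mRNA.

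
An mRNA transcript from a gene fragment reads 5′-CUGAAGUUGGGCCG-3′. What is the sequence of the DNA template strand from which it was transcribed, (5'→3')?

5′-CGGCCCAACTTCAG-3′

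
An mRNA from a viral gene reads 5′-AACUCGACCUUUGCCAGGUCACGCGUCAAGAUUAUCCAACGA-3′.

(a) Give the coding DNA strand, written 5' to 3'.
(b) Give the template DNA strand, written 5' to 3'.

(a) The coding strand matches the mRNA with U→T.
(b) The template strand is the reverse complement of the coding strand.

(a) 5'-AACTCGACCTTTGCCAGGTCACGCGTCAAGATTATCCAACGA-3'
(b) 5'-TCGTTGGATAATCTTGACGCGTGACCTGGCAAAGGTCGAGTT-3'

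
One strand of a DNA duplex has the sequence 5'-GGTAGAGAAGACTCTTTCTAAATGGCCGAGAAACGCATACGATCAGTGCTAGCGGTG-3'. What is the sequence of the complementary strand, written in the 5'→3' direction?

5'-CACCGCTAGCACTGATCGTATGCGTTTCTCGGCCATTTAGAAAGAGTCTTCTCTACC-3'

The complement of GGTAGAGAAGACTCTTTCTAAATGGCCGAGAAACGCATACGATCAGTGCTAGCGGTG is CCATCTCTTCTGAGAAAGATTTACCGGCTCTTTGCGTATGCTAGTCACGATCGCCAC (A↔T, G↔C). DNA strands are antiparallel, so the complementary strand runs 3'→5'; reversing gives the 5'→3' form.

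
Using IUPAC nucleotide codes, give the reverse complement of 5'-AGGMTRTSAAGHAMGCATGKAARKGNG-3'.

5′-CNCMYTTMCATGCKTDCTTSAYAKCCT-3′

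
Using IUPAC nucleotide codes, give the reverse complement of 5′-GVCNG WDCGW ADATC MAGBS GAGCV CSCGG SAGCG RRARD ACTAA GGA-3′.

Standard pairs A↔T, G↔C; ambiguity codes pair R↔Y, M↔K, W↔W, S↔S, B↔V, D↔H, N↔N. Complement (CBGNCWHGCWTHTAGKTCVSCTCGBGSGCCSTCGCYYTYHTGATTCCT), then reverse for 5'→3'.

5'-TCCTTAGTHYTYYCGCTSCCGSGBGCTCSVCTKGATHTWCGHWCNGBC-3'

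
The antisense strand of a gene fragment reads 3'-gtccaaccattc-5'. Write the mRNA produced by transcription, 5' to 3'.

Reading the template 3'→5' as shown, RNA polymerase pairs each base (A→U, T→A, G↔C) to build mRNA 5'→3' directly.

5'-CAGGUUGGUAAG-3'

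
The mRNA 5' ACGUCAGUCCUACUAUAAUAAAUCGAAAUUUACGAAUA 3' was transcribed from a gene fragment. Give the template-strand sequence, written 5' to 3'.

Replace U with T to get the coding DNA strand: ACGTCAGTCCTACTATAATAAATCGAAATTTACGAATA. The template strand is its reverse complement (complement TGCAGTCAGGATGATATTATTTAGCTTTAAATGCTTAT, then reverse).

5'-TATTCGTAAATTTCGATTTATTATAGTAGGACTGACGT-3'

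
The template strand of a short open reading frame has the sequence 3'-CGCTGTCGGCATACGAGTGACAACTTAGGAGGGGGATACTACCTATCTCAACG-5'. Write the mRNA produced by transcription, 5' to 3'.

5'-GCGACAGCCGUAUGCUCACUGUUGAAUCCUCCCCCUAUGAUGGAUAGAGUUGC-3'

Reading the template 3'→5' as shown, RNA polymerase pairs each base (A→U, T→A, G↔C) to build mRNA 5'→3' directly.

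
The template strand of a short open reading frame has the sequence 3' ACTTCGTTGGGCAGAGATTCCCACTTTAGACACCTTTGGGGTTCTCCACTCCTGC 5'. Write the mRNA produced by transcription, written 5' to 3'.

Reading the template 3'→5' as shown, RNA polymerase pairs each base (A→U, T→A, G↔C) to build mRNA 5'→3' directly.

5'-UGAAGCAACCCGUCUCUAAGGGUGAAAUCUGUGGAAACCCCAAGAGGUGAGGACG-3'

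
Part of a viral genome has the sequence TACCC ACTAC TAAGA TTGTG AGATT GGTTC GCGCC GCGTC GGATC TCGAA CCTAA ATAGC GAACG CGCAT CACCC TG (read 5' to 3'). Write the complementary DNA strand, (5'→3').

5'-CAGGGTGATGCGCGTTCGCTATTTAGGTTCGAGATCCGACGCGGCGCGAACCAATCTCACAATCTTAGTAGTGGGTA-3'

Pairing A↔T and G↔C gives ATGGGTGATGATTCTAACACTCTAACCAAGCGCGGCGCAGCCTAGAGCTTGGATTTATCGCTTGCGCGTAGTGGGAC, running 3'→5'. Reverse for the 5'→3' convention.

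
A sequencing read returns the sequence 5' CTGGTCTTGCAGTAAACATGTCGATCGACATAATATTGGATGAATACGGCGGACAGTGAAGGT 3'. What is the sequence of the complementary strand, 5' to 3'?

5'-ACCTTCACTGTCCGCCGTATTCATCCAATATTATGTCGATCGACATGTTTACTGCAAGACCAG-3'

The complement of CTGGTCTTGCAGTAAACATGTCGATCGACATAATATTGGATGAATACGGCGGACAGTGAAGGT is GACCAGAACGTCATTTGTACAGCTAGCTGTATTATAACCTACTTATGCCGCCTGTCACTTCCA (A↔T, G↔C). DNA strands are antiparallel, so the complementary strand runs 3'→5'; reversing gives the 5'→3' form.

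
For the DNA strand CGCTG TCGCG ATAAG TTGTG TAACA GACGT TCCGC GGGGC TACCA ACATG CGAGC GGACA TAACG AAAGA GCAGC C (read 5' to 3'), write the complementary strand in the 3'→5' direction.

3′-GCGACAGCGCTATTCAACACATTGTCTGCAAGGCGCCCCGATGGTTGTACGCTCGCCTGTATTGCTTTCTCGTCGG-5′

Base-pairing A↔T, G↔C gives the complement. The complementary strand is antiparallel, so paired with a 5'→3' strand it runs 3'→5'.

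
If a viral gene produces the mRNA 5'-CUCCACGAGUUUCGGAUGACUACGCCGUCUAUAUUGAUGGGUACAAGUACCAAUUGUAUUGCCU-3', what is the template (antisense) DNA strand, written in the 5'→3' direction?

5'-AGGCAATACAATTGGTACTTGTACCCATCAATATAGACGGCGTAGTCATCCGAAACTCGTGGAG-3'

Replace U with T to get the coding DNA strand: CTCCACGAGTTTCGGATGACTACGCCGTCTATATTGATGGGTACAAGTACCAATTGTATTGCCT. The template strand is its reverse complement (complement GAGGTGCTCAAAGCCTACTGATGCGGCAGATATAACTACCCATGTTCATGGTTAACATAACGGA, then reverse).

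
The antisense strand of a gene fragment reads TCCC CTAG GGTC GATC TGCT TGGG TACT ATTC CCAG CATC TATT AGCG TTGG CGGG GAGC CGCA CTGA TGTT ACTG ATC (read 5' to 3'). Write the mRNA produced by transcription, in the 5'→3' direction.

5'-GAUCAGUAACAUCAGUGCGGCUCCCCGCCAACGCUAAUAGAUGCUGGGAAUAGUACCCAAGCAGAUCGACCCUAGGGGA-3'

The mRNA has the sequence of the coding strand (reverse complement of the template) with T→U. Reverse complement of TCCCCTAGGGTCGATCTGCTTGGGTACTATTCCCAGCATCTATTAGCGTTGGCGGGGAGCCGCACTGATGTTACTGATC is GATCAGTAACATCAGTGCGGCTCCCCGCCAACGCTAATAGATGCTGGGAATAGTACCCAAGCAGATCGACCCTAGGGGA; then T→U.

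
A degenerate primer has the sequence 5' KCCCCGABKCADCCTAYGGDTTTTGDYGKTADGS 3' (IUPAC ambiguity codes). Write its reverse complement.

5'-SCHTAMCRHCAAAAHCCRTAGGHTGMVTCGGGGM-3'

Standard pairs A↔T, G↔C; ambiguity codes pair Y↔R, K↔M, S↔S, B↔V, D↔H. Complement (MGGGGCTVMGTHGGATRCCHAAAACHRCMATHCS), then reverse for 5'→3'.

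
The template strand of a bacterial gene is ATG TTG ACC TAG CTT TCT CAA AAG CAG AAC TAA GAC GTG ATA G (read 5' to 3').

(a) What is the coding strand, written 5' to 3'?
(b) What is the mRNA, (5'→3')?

(a) The coding strand is the reverse complement of the template: complement TACAACTGGATCGAAAGAGTTTTCGTCTTGATTCTGCACTATC, then reverse.
(b) mRNA has the coding-strand sequence with T→U.

(a) 5'-CTATCACGTCTTAGTTCTGCTTTTGAGAAAGCTAGGTCAACAT-3'
(b) 5'-CUAUCACGUCUUAGUUCUGCUUUUGAGAAAGCUAGGUCAACAU-3'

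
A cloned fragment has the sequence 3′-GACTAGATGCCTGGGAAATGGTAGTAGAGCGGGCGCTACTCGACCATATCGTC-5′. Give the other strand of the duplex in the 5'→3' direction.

5'-CTGATCTACGGACCCTTTACCATCATCTCGCCCGCGATGAGCTGGTATAGCAG-3'

The strand is given 3'→5', so its complement runs 5'→3' in the same left-to-right order: pair each base A↔T, G↔C.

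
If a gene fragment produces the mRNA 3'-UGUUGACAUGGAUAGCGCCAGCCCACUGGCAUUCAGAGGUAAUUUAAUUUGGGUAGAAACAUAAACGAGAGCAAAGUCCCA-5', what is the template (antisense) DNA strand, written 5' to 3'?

Written 5'→3' the mRNA is ACCCUGAAACGAGAGCAAAUACAAAGAUGGGUUUAAUUUAAUGGAGACUUACGGUCACCCGACCGCGAUAGGUACAGUUGU, so the coding DNA strand is ACCCTGAAACGAGAGCAAATACAAAGATGGGTTTAATTTAATGGAGACTTACGGTCACCCGACCGCGATAGGTACAGTTGT. The template is its reverse complement.

5'-ACAACTGTACCTATCGCGGTCGGGTGACCGTAAGTCTCCATTAAATTAAACCCATCTTTGTATTTGCTCTCGTTTCAGGGT-3'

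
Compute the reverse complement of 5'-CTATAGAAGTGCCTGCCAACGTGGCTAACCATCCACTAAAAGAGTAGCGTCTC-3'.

5'-GAGACGCTACTCTTTTAGTGGATGGTTAGCCACGTTGGCAGGCACTTCTATAG-3'

Reading the sequence 3'→5' and pairing each base (A↔T, G↔C) gives the reverse complement directly.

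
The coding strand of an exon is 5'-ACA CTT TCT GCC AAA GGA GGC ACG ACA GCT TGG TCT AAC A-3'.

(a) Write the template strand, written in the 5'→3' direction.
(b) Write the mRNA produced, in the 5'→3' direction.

(a) 5'-TGTTAGACCAAGCTGTCGTGCCTCCTTTGGCAGAAAGTGT-3'
(b) 5'-ACACUUUCUGCCAAAGGAGGCACGACAGCUUGGUCUAACA-3'

(a) The template strand is the reverse complement of the coding strand: complement TGTGAAAGACGGTTTCCTCCGTGCTGTCGAACCAGATTGT, then reverse.
(b) mRNA matches the coding strand with T→U.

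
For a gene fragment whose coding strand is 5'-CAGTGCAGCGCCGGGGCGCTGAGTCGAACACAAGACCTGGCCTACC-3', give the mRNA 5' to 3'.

5'-CAGUGCAGCGCCGGGGCGCUGAGUCGAACACAAGACCUGGCCUACC-3'

mRNA has the coding-strand sequence with U in place of T.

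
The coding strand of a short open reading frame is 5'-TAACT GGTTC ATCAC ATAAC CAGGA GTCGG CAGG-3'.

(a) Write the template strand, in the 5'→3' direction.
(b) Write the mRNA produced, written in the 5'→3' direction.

(a) The template strand is the reverse complement of the coding strand: complement ATTGACCAAGTAGTGTATTGGTCCTCAGCCGTCC, then reverse.
(b) mRNA matches the coding strand with T→U.

(a) 5'-CCTGCCGACTCCTGGTTATGTGATGAACCAGTTA-3'
(b) 5'-UAACUGGUUCAUCACAUAACCAGGAGUCGGCAGG-3'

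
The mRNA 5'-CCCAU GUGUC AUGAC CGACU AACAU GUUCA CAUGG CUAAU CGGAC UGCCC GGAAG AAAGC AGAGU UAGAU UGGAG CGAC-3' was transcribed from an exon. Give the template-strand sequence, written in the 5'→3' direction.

5′-GTCGCTCCAATCTAACTCTGCTTTCTTCCGGGCAGTCCGATTAGCCATGTGAACATGTTAGTCGGTCATGACACATGGG-3′

Replace U with T to get the coding DNA strand: CCCATGTGTCATGACCGACTAACATGTTCACATGGCTAATCGGACTGCCCGGAAGAAAGCAGAGTTAGATTGGAGCGAC. The template strand is its reverse complement (complement GGGTACACAGTACTGGCTGATTGTACAAGTGTACCGATTAGCCTGACGGGCCTTCTTTCGTCTCAATCTAACCTCGCTG, then reverse).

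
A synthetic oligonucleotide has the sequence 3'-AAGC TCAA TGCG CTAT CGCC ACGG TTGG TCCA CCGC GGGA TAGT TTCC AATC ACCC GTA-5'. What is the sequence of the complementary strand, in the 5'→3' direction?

The strand is given 3'→5', so its complement runs 5'→3' in the same left-to-right order: pair each base A↔T, G↔C.

5'-TTCGAGTTACGCGATAGCGGTGCCAACCAGGTGGCGCCCTATCAAAGGTTAGTGGGCAT-3'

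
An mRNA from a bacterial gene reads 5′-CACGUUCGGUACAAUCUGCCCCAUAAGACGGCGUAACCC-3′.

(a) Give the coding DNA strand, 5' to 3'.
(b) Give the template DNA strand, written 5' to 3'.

(a) 5'-CACGTTCGGTACAATCTGCCCCATAAGACGGCGTAACCC-3'
(b) 5′-GGGTTACGCCGTCTTATGGGGCAGATTGTACCGAACGTG-3′

(a) The coding strand matches the mRNA with U→T.
(b) The template strand is the reverse complement of the coding strand.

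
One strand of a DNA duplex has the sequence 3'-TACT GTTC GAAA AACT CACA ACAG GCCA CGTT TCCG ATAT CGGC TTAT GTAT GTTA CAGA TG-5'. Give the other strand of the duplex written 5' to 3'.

The strand is given 3'→5', so its complement runs 5'→3' in the same left-to-right order: pair each base A↔T, G↔C.

5'-ATGACAAGCTTTTTGAGTGTTGTCCGGTGCAAAGGCTATAGCCGAATACATACAATGTCTAC-3'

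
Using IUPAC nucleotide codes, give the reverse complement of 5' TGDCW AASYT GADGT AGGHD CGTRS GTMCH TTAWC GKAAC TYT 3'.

5'-ARAGTTMCGWTAADGKACSYACGHDCCTACHTCARSTTWGHCA-3'

Standard pairs A↔T, G↔C; ambiguity codes pair R↔Y, M↔K, W↔W, S↔S, D↔H. Complement (ACHGWTTSRACTHCATCCDHGCAYSCAKGDAATWGCMTTGARA), then reverse for 5'→3'.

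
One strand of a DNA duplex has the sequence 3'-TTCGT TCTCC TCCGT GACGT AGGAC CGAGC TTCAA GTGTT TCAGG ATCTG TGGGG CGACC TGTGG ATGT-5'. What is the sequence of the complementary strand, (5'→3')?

The strand is given 3'→5', so its complement runs 5'→3' in the same left-to-right order: pair each base A↔T, G↔C.

5'-AAGCAAGAGGAGGCACTGCATCCTGGCTCGAAGTTCACAAAGTCCTAGACACCCCGCTGGACACCTACA-3'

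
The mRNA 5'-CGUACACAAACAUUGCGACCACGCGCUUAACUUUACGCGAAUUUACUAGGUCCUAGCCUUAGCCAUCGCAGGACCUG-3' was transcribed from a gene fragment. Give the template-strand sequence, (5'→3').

Replace U with T to get the coding DNA strand: CGTACACAAACATTGCGACCACGCGCTTAACTTTACGCGAATTTACTAGGTCCTAGCCTTAGCCATCGCAGGACCTG. The template strand is its reverse complement (complement GCATGTGTTTGTAACGCTGGTGCGCGAATTGAAATGCGCTTAAATGATCCAGGATCGGAATCGGTAGCGTCCTGGAC, then reverse).

5'-CAGGTCCTGCGATGGCTAAGGCTAGGACCTAGTAAATTCGCGTAAAGTTAAGCGCGTGGTCGCAATGTTTGTGTACG-3'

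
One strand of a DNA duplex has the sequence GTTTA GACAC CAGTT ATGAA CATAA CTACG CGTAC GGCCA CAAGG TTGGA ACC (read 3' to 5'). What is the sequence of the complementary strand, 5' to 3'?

5'-CAAATCTGTGGTCAATACTTGTATTGATGCGCATGCCGGTGTTCCAACCTTGG-3'

The strand is given 3'→5', so its complement runs 5'→3' in the same left-to-right order: pair each base A↔T, G↔C.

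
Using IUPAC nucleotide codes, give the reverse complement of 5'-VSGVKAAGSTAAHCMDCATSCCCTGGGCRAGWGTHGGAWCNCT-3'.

Standard pairs A↔T, G↔C; ambiguity codes pair R↔Y, M↔K, W↔W, S↔S, D↔H, V↔B, N↔N. Complement (BSCBMTTCSATTDGKHGTASGGGACCCGYTCWCADCCTWGNGA), then reverse for 5'→3'.

5'-AGNGWTCCDACWCTYGCCCAGGGSATGHKGDTTASCTTMBCSB-3'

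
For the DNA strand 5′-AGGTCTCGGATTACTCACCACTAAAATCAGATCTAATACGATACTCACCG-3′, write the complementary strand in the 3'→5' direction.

Base-pairing A↔T, G↔C gives the complement. The complementary strand is antiparallel, so paired with a 5'→3' strand it runs 3'→5'.

3′-TCCAGAGCCTAATGAGTGGTGATTTTAGTCTAGATTATGCTATGAGTGGC-5′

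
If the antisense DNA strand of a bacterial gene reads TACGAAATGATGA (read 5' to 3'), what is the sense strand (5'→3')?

The coding strand is complementary and antiparallel to the template: take the complement (A↔T, G↔C) and reverse.

5'-TCATCATTTCGTA-3'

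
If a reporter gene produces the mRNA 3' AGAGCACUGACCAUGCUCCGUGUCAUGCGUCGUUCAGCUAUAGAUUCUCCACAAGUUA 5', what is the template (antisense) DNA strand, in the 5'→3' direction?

5'-TCTCGTGACTGGTACGAGGCACAGTACGCAGCAAGTCGATATCTAAGAGGTGTTCAAT-3'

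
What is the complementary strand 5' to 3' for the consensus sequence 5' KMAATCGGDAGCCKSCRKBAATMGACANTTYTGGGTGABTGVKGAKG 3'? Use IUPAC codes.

Standard pairs A↔T, G↔C; ambiguity codes pair R↔Y, M↔K, S↔S, B↔V, D↔H, N↔N. Complement (MKTTAGCCHTCGGMSGYMVTTAKCTGTNAARACCCACTVACBMCTMC), then reverse for 5'→3'.

5'-CMTCMBCAVTCACCCARAANTGTCKATTVMYGSMGGCTHCCGATTKM-3'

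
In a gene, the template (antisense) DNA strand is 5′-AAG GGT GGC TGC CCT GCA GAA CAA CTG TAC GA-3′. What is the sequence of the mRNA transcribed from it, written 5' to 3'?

RNA polymerase reads the template 3'→5' and synthesizes mRNA 5'→3' by base-pairing (A→U, T→A, G↔C). The complement of the template is TTCCCACCGACGGGACGTCTTGTTGACATGCT; antiparallel, so 5'→3' the coding strand is TCGTACAGTTGTTCTGCAGGGCAGCCACCCTT. Replace T with U for the mRNA.

5'-UCGUACAGUUGUUCUGCAGGGCAGCCACCCUU-3'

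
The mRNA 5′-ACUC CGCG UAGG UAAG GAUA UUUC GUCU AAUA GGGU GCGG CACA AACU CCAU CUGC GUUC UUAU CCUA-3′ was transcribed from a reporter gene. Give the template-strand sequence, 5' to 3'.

5'-TAGGATAAGAACGCAGATGGAGTTTGTGCCGCACCCTATTAGACGAAATATCCTTACCTACGCGGAGT-3'

Replace U with T to get the coding DNA strand: ACTCCGCGTAGGTAAGGATATTTCGTCTAATAGGGTGCGGCACAAACTCCATCTGCGTTCTTATCCTA. The template strand is its reverse complement (complement TGAGGCGCATCCATTCCTATAAAGCAGATTATCCCACGCCGTGTTTGAGGTAGACGCAAGAATAGGAT, then reverse).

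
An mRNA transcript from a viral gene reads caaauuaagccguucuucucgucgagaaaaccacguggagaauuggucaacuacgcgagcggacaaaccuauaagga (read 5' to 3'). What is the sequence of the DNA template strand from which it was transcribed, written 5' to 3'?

5'-TCCTTATAGGTTTGTCCGCTCGCGTAGTTGACCAATTCTCCACGTGGTTTTCTCGACGAGAAGAACGGCTTAATTTG-3'

Replace U with T to get the coding DNA strand: CAAATTAAGCCGTTCTTCTCGTCGAGAAAACCACGTGGAGAATTGGTCAACTACGCGAGCGGACAAACCTATAAGGA. The template strand is its reverse complement (complement GTTTAATTCGGCAAGAAGAGCAGCTCTTTTGGTGCACCTCTTAACCAGTTGATGCGCTCGCCTGTTTGGATATTCCT, then reverse).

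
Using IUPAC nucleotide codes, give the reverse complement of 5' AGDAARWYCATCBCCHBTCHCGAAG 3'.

5'-CTTCGDGAVDGGVGATGRWYTTHCT-3'

Standard pairs A↔T, G↔C; ambiguity codes pair R↔Y, W↔W, B↔V, D↔H. Complement (TCHTTYWRGTAGVGGDVAGDGCTTC), then reverse for 5'→3'.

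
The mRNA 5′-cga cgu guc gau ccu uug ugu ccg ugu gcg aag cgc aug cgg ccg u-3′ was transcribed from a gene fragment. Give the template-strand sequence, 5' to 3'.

5'-ACGGCCGCATGCGCTTCGCACACGGACACAAAGGATCGACACGTCG-3'

Replace U with T to get the coding DNA strand: CGACGTGTCGATCCTTTGTGTCCGTGTGCGAAGCGCATGCGGCCGT. The template strand is its reverse complement (complement GCTGCACAGCTAGGAAACACAGGCACACGCTTCGCGTACGCCGGCA, then reverse).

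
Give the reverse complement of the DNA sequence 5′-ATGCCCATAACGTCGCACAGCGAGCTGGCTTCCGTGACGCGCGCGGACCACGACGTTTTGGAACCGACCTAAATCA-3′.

5′-TGATTTAGGTCGGTTCCAAAACGTCGTGGTCCGCGCGCGTCACGGAAGCCAGCTCGCTGTGCGACGTTATGGGCAT-3′

Complement each base (A↔T, G↔C): TACGGGTATTGCAGCGTGTCGCTCGACCGAAGGCACTGCGCGCGCCTGGTGCTGCAAAACCTTGGCTGGATTTAGT. Then reverse.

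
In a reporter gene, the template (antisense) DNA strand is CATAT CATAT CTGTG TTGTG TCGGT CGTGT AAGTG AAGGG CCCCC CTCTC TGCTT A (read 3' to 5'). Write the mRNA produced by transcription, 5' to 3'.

5′-GUAUAGUAUAGACACAACACAGCCAGCACAUUCACUUCCCGGGGGGAGAGACGAAU-3′

Reading the template 3'→5' as shown, RNA polymerase pairs each base (A→U, T→A, G↔C) to build mRNA 5'→3' directly.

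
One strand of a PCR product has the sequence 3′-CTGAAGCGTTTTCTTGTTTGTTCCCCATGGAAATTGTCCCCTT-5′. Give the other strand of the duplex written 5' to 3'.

The strand is given 3'→5', so its complement runs 5'→3' in the same left-to-right order: pair each base A↔T, G↔C.

5′-GACTTCGCAAAAGAACAAACAAGGGGTACCTTTAACAGGGGAA-3′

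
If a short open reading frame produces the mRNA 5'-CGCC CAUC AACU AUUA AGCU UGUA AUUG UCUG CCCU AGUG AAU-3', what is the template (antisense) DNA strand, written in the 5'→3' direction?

5'-ATTCACTAGGGCAGACAATTACAAGCTTAATAGTTGATGGGCG-3'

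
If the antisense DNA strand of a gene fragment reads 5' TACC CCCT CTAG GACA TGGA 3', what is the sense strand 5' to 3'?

5'-TCCATGTCCTAGAGGGGGTA-3'

The coding strand is complementary and antiparallel to the template: take the complement (A↔T, G↔C) and reverse.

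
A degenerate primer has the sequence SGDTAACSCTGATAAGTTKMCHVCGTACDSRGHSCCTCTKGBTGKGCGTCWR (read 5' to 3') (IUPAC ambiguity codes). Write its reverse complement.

5′-YWGACGCMCAVCMAGAGGSDCYSHGTACGBDGKMAACTTATCAGSGTTAHCS-3′

Standard pairs A↔T, G↔C; ambiguity codes pair R↔Y, M↔K, W↔W, S↔S, B↔V, D↔H. Complement (SCHATTGSGACTATTCAAMKGDBGCATGHSYCDSGGAGAMCVACMCGCAGWY), then reverse for 5'→3'.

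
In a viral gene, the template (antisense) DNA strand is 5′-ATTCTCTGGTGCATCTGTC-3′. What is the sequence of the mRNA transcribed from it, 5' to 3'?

5'-GACAGAUGCACCAGAGAAU-3'

The mRNA has the sequence of the coding strand (reverse complement of the template) with T→U. Reverse complement of ATTCTCTGGTGCATCTGTC is GACAGATGCACCAGAGAAT; then T→U.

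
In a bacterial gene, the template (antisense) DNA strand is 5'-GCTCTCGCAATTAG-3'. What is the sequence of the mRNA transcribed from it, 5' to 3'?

5'-CUAAUUGCGAGAGC-3'

The mRNA has the sequence of the coding strand (reverse complement of the template) with T→U. Reverse complement of GCTCTCGCAATTAG is CTAATTGCGAGAGC; then T→U.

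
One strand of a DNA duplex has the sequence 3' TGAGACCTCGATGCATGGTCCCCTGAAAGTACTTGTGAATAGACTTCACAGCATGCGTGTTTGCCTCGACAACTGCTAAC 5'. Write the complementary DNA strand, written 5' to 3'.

5'-ACTCTGGAGCTACGTACCAGGGGACTTTCATGAACACTTATCTGAAGTGTCGTACGCACAAACGGAGCTGTTGACGATTG-3'

The strand is given 3'→5', so its complement runs 5'→3' in the same left-to-right order: pair each base A↔T, G↔C.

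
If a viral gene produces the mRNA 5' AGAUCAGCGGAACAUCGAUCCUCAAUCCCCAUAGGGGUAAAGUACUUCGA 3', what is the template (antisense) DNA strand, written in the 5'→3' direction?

5'-TCGAAGTACTTTACCCCTATGGGGATTGAGGATCGATGTTCCGCTGATCT-3'

Replace U with T to get the coding DNA strand: AGATCAGCGGAACATCGATCCTCAATCCCCATAGGGGTAAAGTACTTCGA. The template strand is its reverse complement (complement TCTAGTCGCCTTGTAGCTAGGAGTTAGGGGTATCCCCATTTCATGAAGCT, then reverse).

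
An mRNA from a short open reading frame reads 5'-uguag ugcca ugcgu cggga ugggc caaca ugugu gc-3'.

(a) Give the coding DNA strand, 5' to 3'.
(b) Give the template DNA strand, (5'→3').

(a) 5′-TGTAGTGCCATGCGTCGGGATGGGCCAACATGTGTGC-3′
(b) 5'-GCACACATGTTGGCCCATCCCGACGCATGGCACTACA-3'

(a) The coding strand matches the mRNA with U→T.
(b) The template strand is the reverse complement of the coding strand.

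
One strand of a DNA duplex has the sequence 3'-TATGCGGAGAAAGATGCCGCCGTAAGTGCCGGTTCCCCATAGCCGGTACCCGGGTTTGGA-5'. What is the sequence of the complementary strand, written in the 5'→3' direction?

5'-ATACGCCTCTTTCTACGGCGGCATTCACGGCCAAGGGGTATCGGCCATGGGCCCAAACCT-3'

The strand is given 3'→5', so its complement runs 5'→3' in the same left-to-right order: pair each base A↔T, G↔C.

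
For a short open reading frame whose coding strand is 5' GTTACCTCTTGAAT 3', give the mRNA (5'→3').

5′-GUUACCUCUUGAAU-3′

mRNA has the coding-strand sequence with U in place of T.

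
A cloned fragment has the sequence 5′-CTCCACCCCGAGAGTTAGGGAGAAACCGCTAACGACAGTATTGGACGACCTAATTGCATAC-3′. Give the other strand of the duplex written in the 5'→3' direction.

5'-GTATGCAATTAGGTCGTCCAATACTGTCGTTAGCGGTTTCTCCCTAACTCTCGGGGTGGAG-3'

The complement of CTCCACCCCGAGAGTTAGGGAGAAACCGCTAACGACAGTATTGGACGACCTAATTGCATAC is GAGGTGGGGCTCTCAATCCCTCTTTGGCGATTGCTGTCATAACCTGCTGGATTAACGTATG (A↔T, G↔C). DNA strands are antiparallel, so the complementary strand runs 3'→5'; reversing gives the 5'→3' form.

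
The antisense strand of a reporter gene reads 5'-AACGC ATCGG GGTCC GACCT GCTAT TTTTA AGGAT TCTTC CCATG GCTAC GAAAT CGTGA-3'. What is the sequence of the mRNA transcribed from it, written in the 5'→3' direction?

5'-UCACGAUUUCGUAGCCAUGGGAAGAAUCCUUAAAAAUAGCAGGUCGGACCCCGAUGCGUU-3'

The mRNA has the sequence of the coding strand (reverse complement of the template) with T→U. Reverse complement of AACGCATCGGGGTCCGACCTGCTATTTTTAAGGATTCTTCCCATGGCTACGAAATCGTGA is TCACGATTTCGTAGCCATGGGAAGAATCCTTAAAAATAGCAGGTCGGACCCCGATGCGTT; then T→U.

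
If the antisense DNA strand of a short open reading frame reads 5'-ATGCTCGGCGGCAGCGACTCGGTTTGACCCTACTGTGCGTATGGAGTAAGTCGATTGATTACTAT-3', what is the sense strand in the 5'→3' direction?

5'-ATAGTAATCAATCGACTTACTCCATACGCACAGTAGGGTCAAACCGAGTCGCTGCCGCCGAGCAT-3'

The coding strand is complementary and antiparallel to the template: take the complement (A↔T, G↔C) and reverse.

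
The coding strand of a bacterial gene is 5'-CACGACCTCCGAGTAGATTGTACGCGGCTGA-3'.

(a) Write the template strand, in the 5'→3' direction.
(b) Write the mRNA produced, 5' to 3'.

(a) 5′-TCAGCCGCGTACAATCTACTCGGAGGTCGTG-3′
(b) 5'-CACGACCUCCGAGUAGAUUGUACGCGGCUGA-3'

(a) The template strand is the reverse complement of the coding strand: complement GTGCTGGAGGCTCATCTAACATGCGCCGACT, then reverse.
(b) mRNA matches the coding strand with T→U.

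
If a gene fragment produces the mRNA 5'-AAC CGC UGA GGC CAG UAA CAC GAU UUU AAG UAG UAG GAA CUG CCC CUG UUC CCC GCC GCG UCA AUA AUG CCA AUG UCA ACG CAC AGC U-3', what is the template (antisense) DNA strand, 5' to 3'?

Replace U with T to get the coding DNA strand: AACCGCTGAGGCCAGTAACACGATTTTAAGTAGTAGGAACTGCCCCTGTTCCCCGCCGCGTCAATAATGCCAATGTCAACGCACAGCT. The template strand is its reverse complement (complement TTGGCGACTCCGGTCATTGTGCTAAAATTCATCATCCTTGACGGGGACAAGGGGCGGCGCAGTTATTACGGTTACAGTTGCGTGTCGA, then reverse).

5'-AGCTGTGCGTTGACATTGGCATTATTGACGCGGCGGGGAACAGGGGCAGTTCCTACTACTTAAAATCGTGTTACTGGCCTCAGCGGTT-3'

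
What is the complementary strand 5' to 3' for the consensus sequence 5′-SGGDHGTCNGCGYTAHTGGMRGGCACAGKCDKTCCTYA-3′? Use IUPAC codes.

5'-TRAGGAMHGMCTGTGCCYKCCADTARCGCNGACDHCCS-3'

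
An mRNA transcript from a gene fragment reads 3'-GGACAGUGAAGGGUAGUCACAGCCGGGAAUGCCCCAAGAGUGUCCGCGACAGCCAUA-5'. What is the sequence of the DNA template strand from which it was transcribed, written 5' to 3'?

Written 5'→3' the mRNA is AUACCGACAGCGCCUGUGAGAACCCCGUAAGGGCCGACACUGAUGGGAAGUGACAGG, so the coding DNA strand is ATACCGACAGCGCCTGTGAGAACCCCGTAAGGGCCGACACTGATGGGAAGTGACAGG. The template is its reverse complement.

5'-CCTGTCACTTCCCATCAGTGTCGGCCCTTACGGGGTTCTCACAGGCGCTGTCGGTAT-3'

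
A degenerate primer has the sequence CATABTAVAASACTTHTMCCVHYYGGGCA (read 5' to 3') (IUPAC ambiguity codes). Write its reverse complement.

Standard pairs A↔T, G↔C; ambiguity codes pair Y↔R, M↔K, S↔S, B↔V, H↔D. Complement (GTATVATBTTSTGAADAKGGBDRRCCCGT), then reverse for 5'→3'.

5′-TGCCCRRDBGGKADAAGTSTTBTAVTATG-3′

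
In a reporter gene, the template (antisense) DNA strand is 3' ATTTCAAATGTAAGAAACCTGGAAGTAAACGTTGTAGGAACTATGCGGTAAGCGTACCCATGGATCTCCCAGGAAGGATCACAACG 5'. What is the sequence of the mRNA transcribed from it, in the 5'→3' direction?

Reading the template 3'→5' as shown, RNA polymerase pairs each base (A→U, T→A, G↔C) to build mRNA 5'→3' directly.

5'-UAAAGUUUACAUUCUUUGGACCUUCAUUUGCAACAUCCUUGAUACGCCAUUCGCAUGGGUACCUAGAGGGUCCUUCCUAGUGUUGC-3'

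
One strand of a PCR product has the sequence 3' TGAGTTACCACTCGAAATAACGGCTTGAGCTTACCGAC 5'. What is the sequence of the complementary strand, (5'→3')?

The strand is given 3'→5', so its complement runs 5'→3' in the same left-to-right order: pair each base A↔T, G↔C.

5'-ACTCAATGGTGAGCTTTATTGCCGAACTCGAATGGCTG-3'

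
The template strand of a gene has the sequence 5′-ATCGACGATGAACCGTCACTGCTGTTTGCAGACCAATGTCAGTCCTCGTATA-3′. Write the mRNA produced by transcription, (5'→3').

The mRNA has the sequence of the coding strand (reverse complement of the template) with T→U. Reverse complement of ATCGACGATGAACCGTCACTGCTGTTTGCAGACCAATGTCAGTCCTCGTATA is TATACGAGGACTGACATTGGTCTGCAAACAGCAGTGACGGTTCATCGTCGAT; then T→U.

5'-UAUACGAGGACUGACAUUGGUCUGCAAACAGCAGUGACGGUUCAUCGUCGAU-3'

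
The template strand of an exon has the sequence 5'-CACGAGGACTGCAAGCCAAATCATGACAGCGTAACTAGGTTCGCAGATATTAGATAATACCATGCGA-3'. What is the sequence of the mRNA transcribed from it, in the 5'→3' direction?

5'-UCGCAUGGUAUUAUCUAAUAUCUGCGAACCUAGUUACGCUGUCAUGAUUUGGCUUGCAGUCCUCGUG-3'

The mRNA has the sequence of the coding strand (reverse complement of the template) with T→U. Reverse complement of CACGAGGACTGCAAGCCAAATCATGACAGCGTAACTAGGTTCGCAGATATTAGATAATACCATGCGA is TCGCATGGTATTATCTAATATCTGCGAACCTAGTTACGCTGTCATGATTTGGCTTGCAGTCCTCGTG; then T→U.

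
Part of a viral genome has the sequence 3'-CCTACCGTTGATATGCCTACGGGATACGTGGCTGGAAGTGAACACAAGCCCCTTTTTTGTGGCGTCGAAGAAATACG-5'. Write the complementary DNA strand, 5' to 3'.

5′-GGATGGCAACTATACGGATGCCCTATGCACCGACCTTCACTTGTGTTCGGGGAAAAAACACCGCAGCTTCTTTATGC-3′

The strand is given 3'→5', so its complement runs 5'→3' in the same left-to-right order: pair each base A↔T, G↔C.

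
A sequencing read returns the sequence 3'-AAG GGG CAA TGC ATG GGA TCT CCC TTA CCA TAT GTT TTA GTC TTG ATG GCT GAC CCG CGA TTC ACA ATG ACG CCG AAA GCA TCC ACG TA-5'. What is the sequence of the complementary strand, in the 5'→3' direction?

5'-TTCCCCGTTACGTACCCTAGAGGGAATGGTATACAAAATCAGAACTACCGACTGGGCGCTAAGTGTTACTGCGGCTTTCGTAGGTGCAT-3'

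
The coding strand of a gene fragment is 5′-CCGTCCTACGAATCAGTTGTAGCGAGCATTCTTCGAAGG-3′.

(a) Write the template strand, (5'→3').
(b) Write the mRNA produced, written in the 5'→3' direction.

(a) 5'-CCTTCGAAGAATGCTCGCTACAACTGATTCGTAGGACGG-3'
(b) 5'-CCGUCCUACGAAUCAGUUGUAGCGAGCAUUCUUCGAAGG-3'

(a) The template strand is the reverse complement of the coding strand: complement GGCAGGATGCTTAGTCAACATCGCTCGTAAGAAGCTTCC, then reverse.
(b) mRNA matches the coding strand with T→U.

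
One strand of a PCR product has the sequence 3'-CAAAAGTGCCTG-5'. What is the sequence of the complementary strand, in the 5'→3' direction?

5′-GTTTTCACGGAC-3′

The strand is given 3'→5', so its complement runs 5'→3' in the same left-to-right order: pair each base A↔T, G↔C.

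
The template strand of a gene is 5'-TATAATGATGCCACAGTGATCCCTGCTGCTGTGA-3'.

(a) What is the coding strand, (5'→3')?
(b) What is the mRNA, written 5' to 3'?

(a) The coding strand is the reverse complement of the template: complement ATATTACTACGGTGTCACTAGGGACGACGACACT, then reverse.
(b) mRNA has the coding-strand sequence with T→U.

(a) 5'-TCACAGCAGCAGGGATCACTGTGGCATCATTATA-3'
(b) 5'-UCACAGCAGCAGGGAUCACUGUGGCAUCAUUAUA-3'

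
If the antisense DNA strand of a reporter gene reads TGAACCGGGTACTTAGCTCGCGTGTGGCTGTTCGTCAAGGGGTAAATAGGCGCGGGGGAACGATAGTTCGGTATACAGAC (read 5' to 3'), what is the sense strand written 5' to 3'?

The coding strand is complementary and antiparallel to the template: take the complement (A↔T, G↔C) and reverse.

5'-GTCTGTATACCGAACTATCGTTCCCCCGCGCCTATTTACCCCTTGACGAACAGCCACACGCGAGCTAAGTACCCGGTTCA-3'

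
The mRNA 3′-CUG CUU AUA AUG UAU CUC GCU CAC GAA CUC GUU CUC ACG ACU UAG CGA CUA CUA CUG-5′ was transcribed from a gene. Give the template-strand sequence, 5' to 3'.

5'-GACGAATATTACATAGAGCGAGTGCTTGAGCAAGAGTGCTGAATCGCTGATGATGAC-3'

Written 5'→3' the mRNA is GUCAUCAUCAGCGAUUCAGCACUCUUGCUCAAGCACUCGCUCUAUGUAAUAUUCGUC, so the coding DNA strand is GTCATCATCAGCGATTCAGCACTCTTGCTCAAGCACTCGCTCTATGTAATATTCGTC. The template is its reverse complement.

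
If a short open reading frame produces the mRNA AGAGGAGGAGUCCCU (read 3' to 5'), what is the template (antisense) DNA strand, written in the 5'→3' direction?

Written 5'→3' the mRNA is UCCCUGAGGAGGAGA, so the coding DNA strand is TCCCTGAGGAGGAGA. The template is its reverse complement.

5′-TCTCCTCCTCAGGGA-3′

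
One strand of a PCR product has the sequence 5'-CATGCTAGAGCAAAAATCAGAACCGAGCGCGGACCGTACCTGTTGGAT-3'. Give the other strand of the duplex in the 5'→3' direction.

5'-ATCCAACAGGTACGGTCCGCGCTCGGTTCTGATTTTTGCTCTAGCATG-3'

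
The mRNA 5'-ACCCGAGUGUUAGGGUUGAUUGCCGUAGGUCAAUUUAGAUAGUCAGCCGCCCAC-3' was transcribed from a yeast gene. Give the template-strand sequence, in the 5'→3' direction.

5'-GTGGGCGGCTGACTATCTAAATTGACCTACGGCAATCAACCCTAACACTCGGGT-3'

Replace U with T to get the coding DNA strand: ACCCGAGTGTTAGGGTTGATTGCCGTAGGTCAATTTAGATAGTCAGCCGCCCAC. The template strand is its reverse complement (complement TGGGCTCACAATCCCAACTAACGGCATCCAGTTAAATCTATCAGTCGGCGGGTG, then reverse).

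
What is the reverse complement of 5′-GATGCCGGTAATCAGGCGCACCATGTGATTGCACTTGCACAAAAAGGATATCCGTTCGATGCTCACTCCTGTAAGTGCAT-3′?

5'-ATGCACTTACAGGAGTGAGCATCGAACGGATATCCTTTTTGTGCAAGTGCAATCACATGGTGCGCCTGATTACCGGCATC-3'

Complement each base (A↔T, G↔C): CTACGGCCATTAGTCCGCGTGGTACACTAACGTGAACGTGTTTTTCCTATAGGCAAGCTACGAGTGAGGACATTCACGTA. Then reverse.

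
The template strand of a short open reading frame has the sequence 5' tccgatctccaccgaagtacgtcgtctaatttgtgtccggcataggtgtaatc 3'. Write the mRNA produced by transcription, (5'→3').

5'-GAUUACACCUAUGCCGGACACAAAUUAGACGACGUACUUCGGUGGAGAUCGGA-3'

The mRNA has the sequence of the coding strand (reverse complement of the template) with T→U. Reverse complement of TCCGATCTCCACCGAAGTACGTCGTCTAATTTGTGTCCGGCATAGGTGTAATC is GATTACACCTATGCCGGACACAAATTAGACGACGTACTTCGGTGGAGATCGGA; then T→U.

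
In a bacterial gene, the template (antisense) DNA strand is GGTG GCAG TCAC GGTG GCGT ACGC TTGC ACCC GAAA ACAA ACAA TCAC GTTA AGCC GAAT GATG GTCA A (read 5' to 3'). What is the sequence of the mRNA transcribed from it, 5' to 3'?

RNA polymerase reads the template 3'→5' and synthesizes mRNA 5'→3' by base-pairing (A→U, T→A, G↔C). The complement of the template is CCACCGTCAGTGCCACCGCATGCGAACGTGGGCTTTTGTTTGTTAGTGCAATTCGGCTTACTACCAGTT; antiparallel, so 5'→3' the coding strand is TTGACCATCATTCGGCTTAACGTGATTGTTTGTTTTCGGGTGCAAGCGTACGCCACCGTGACTGCCACC. Replace T with U for the mRNA.

5'-UUGACCAUCAUUCGGCUUAACGUGAUUGUUUGUUUUCGGGUGCAAGCGUACGCCACCGUGACUGCCACC-3'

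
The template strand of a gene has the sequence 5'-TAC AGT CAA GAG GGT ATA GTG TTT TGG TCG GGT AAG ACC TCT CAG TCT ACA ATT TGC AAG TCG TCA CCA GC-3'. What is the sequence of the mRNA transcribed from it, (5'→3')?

5'-GCUGGUGACGACUUGCAAAUUGUAGACUGAGAGGUCUUACCCGACCAAAACACUAUACCCUCUUGACUGUA-3'

RNA polymerase reads the template 3'→5' and synthesizes mRNA 5'→3' by base-pairing (A→U, T→A, G↔C). The complement of the template is ATGTCAGTTCTCCCATATCACAAAACCAGCCCATTCTGGAGAGTCAGATGTTAAACGTTCAGCAGTGGTCG; antiparallel, so 5'→3' the coding strand is GCTGGTGACGACTTGCAAATTGTAGACTGAGAGGTCTTACCCGACCAAAACACTATACCCTCTTGACTGTA. Replace T with U for the mRNA.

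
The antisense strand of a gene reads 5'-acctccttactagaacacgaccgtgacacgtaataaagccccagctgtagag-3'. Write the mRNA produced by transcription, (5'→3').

5'-CUCUACAGCUGGGGCUUUAUUACGUGUCACGGUCGUGUUCUAGUAAGGAGGU-3'

RNA polymerase reads the template 3'→5' and synthesizes mRNA 5'→3' by base-pairing (A→U, T→A, G↔C). The complement of the template is TGGAGGAATGATCTTGTGCTGGCACTGTGCATTATTTCGGGGTCGACATCTC; antiparallel, so 5'→3' the coding strand is CTCTACAGCTGGGGCTTTATTACGTGTCACGGTCGTGTTCTAGTAAGGAGGT. Replace T with U for the mRNA.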